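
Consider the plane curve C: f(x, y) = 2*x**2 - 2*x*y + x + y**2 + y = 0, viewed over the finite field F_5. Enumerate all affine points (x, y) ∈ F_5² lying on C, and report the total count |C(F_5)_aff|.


Affine F_5-points: {(0, 0), (0, 4), (1, 2), (1, 4), (2, 0), (2, 3), (3, 2), (3, 3), (4, 1)}; count = 9.

For each of the 25 pairs (x, y) ∈ F_5², evaluate f(x, y) mod 5. Record the zeros.
  x = 0: [0↦0, 1↦2, 2↦1, 3↦2, 4↦0]  zeros at y ∈ {0, 4}
  x = 1: [0↦3, 1↦3, 2↦0, 3↦4, 4↦0]  zeros at y ∈ {2, 4}
  x = 2: [0↦0, 1↦3, 2↦3, 3↦0, 4↦4]  zeros at y ∈ {0, 3}
  x = 3: [0↦1, 1↦2, 2↦0, 3↦0, 4↦2]  zeros at y ∈ {2, 3}
  x = 4: [0↦1, 1↦0, 2↦1, 3↦4, 4↦4]  zeros at y ∈ {1}
Collecting zeros: affine points = {(0, 0), (0, 4), (1, 2), (1, 4), (2, 0), (2, 3), (3, 2), (3, 3), (4, 1)}.
Total count |C(F_5)_aff| = 9.


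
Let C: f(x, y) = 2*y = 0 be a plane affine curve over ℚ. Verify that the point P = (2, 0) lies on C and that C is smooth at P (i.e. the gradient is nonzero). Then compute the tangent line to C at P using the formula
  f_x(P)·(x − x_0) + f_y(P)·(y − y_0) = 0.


Tangent line at P: 2*y = 0.

Step 1: f(2, 0) = 0, so P lies on C.
Step 2: partial derivatives
  f_x(x, y) = 0, f_y(x, y) = 2.
  f_x(P) = 0, f_y(P) = 2 (gradient nonzero, so P is smooth).
Step 3: tangent line at P: 0·(x − 2) + 2·(y − 0) = 0.
Expanding: 2*y = 0.


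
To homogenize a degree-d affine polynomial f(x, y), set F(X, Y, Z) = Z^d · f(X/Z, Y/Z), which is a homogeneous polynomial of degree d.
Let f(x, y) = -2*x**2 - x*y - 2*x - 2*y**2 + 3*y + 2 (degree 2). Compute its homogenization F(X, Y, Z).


F(X, Y, Z) = -2*X**2 - X*Y - 2*X*Z - 2*Y**2 + 3*Y*Z + 2*Z**2

deg(f) = 2.
Substitute x = X/Z, y = Y/Z into f, then multiply by Z^2.
  monomial -2·x^2·y^0 ↦ -2·X^2·Y^0·Z^0.
  monomial -1·x^1·y^1 ↦ -1·X^1·Y^1·Z^0.
  monomial -2·x^1·y^0 ↦ -2·X^1·Y^0·Z^1.
  monomial -2·x^0·y^2 ↦ -2·X^0·Y^2·Z^0.
  monomial 3·x^0·y^1 ↦ 3·X^0·Y^1·Z^1.
  monomial 2·x^0·y^0 ↦ 2·X^0·Y^0·Z^2.
Collecting: F(X, Y, Z) = -2*X**2 - X*Y - 2*X*Z - 2*Y**2 + 3*Y*Z + 2*Z**2.


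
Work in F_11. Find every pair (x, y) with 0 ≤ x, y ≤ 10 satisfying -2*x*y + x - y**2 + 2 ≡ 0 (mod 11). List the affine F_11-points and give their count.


Affine F_11-points: {(1, 1), (1, 8), (3, 2), (3, 3), (4, 7), (6, 5), (7, 9), (7, 10), (9, 0), (9, 4)}; count = 10.

For each of the 121 pairs (x, y) ∈ F_11², evaluate f(x, y) mod 11. Record the zeros.
  x = 0: [0↦2, 1↦1, 2↦9, 3↦4, 4↦8, 5↦10, 6↦10, 7↦8, 8↦4, 9↦9, 10↦1]  zeros at y ∈ ∅
  x = 1: [0↦3, 1↦0, 2↦6, 3↦10, 4↦1, 5↦1, 6↦10, 7↦6, 8↦0, 9↦3, 10↦4]  zeros at y ∈ {1, 8}
  x = 2: [0↦4, 1↦10, 2↦3, 3↦5, 4↦5, 5↦3, 6↦10, 7↦4, 8↦7, 9↦8, 10↦7]  zeros at y ∈ ∅
  x = 3: [0↦5, 1↦9, 2↦0, 3↦0, 4↦9, 5↦5, 6↦10, 7↦2, 8↦3, 9↦2, 10↦10]  zeros at y ∈ {2, 3}
  x = 4: [0↦6, 1↦8, 2↦8, 3↦6, 4↦2, 5↦7, 6↦10, 7↦0, 8↦10, 9↦7, 10↦2]  zeros at y ∈ {7}
  x = 5: [0↦7, 1↦7, 2↦5, 3↦1, 4↦6, 5↦9, 6↦10, 7↦9, 8↦6, 9↦1, 10↦5]  zeros at y ∈ ∅
  x = 6: [0↦8, 1↦6, 2↦2, 3↦7, 4↦10, 5↦0, 6↦10, 7↦7, 8↦2, 9↦6, 10↦8]  zeros at y ∈ {5}
  x = 7: [0↦9, 1↦5, 2↦10, 3↦2, 4↦3, 5↦2, 6↦10, 7↦5, 8↦9, 9↦0, 10↦0]  zeros at y ∈ {9, 10}
  x = 8: [0↦10, 1↦4, 2↦7, 3↦8, 4↦7, 5↦4, 6↦10, 7↦3, 8↦5, 9↦5, 10↦3]  zeros at y ∈ ∅
  x = 9: [0↦0, 1↦3, 2↦4, 3↦3, 4↦0, 5↦6, 6↦10, 7↦1, 8↦1, 9↦10, 10↦6]  zeros at y ∈ {0, 4}
  x = 10: [0↦1, 1↦2, 2↦1, 3↦9, 4↦4, 5↦8, 6↦10, 7↦10, 8↦8, 9↦4, 10↦9]  zeros at y ∈ ∅
Collecting zeros: affine points = {(1, 1), (1, 8), (3, 2), (3, 3), (4, 7), (6, 5), (7, 9), (7, 10), (9, 0), (9, 4)}.
Total count |C(F_11)_aff| = 10.


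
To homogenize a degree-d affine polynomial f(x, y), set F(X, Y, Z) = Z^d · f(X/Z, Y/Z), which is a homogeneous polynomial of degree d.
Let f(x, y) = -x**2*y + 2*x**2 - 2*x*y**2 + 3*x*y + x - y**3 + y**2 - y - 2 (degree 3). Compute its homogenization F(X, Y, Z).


F(X, Y, Z) = -X**2*Y + 2*X**2*Z - 2*X*Y**2 + 3*X*Y*Z + X*Z**2 - Y**3 + Y**2*Z - Y*Z**2 - 2*Z**3

deg(f) = 3.
Substitute x = X/Z, y = Y/Z into f, then multiply by Z^3.
  monomial -1·x^2·y^1 ↦ -1·X^2·Y^1·Z^0.
  monomial 2·x^2·y^0 ↦ 2·X^2·Y^0·Z^1.
  monomial -2·x^1·y^2 ↦ -2·X^1·Y^2·Z^0.
  monomial 3·x^1·y^1 ↦ 3·X^1·Y^1·Z^1.
  monomial 1·x^1·y^0 ↦ 1·X^1·Y^0·Z^2.
  monomial -1·x^0·y^3 ↦ -1·X^0·Y^3·Z^0.
  monomial 1·x^0·y^2 ↦ 1·X^0·Y^2·Z^1.
  monomial -1·x^0·y^1 ↦ -1·X^0·Y^1·Z^2.
  monomial -2·x^0·y^0 ↦ -2·X^0·Y^0·Z^3.
Collecting: F(X, Y, Z) = -X**2*Y + 2*X**2*Z - 2*X*Y**2 + 3*X*Y*Z + X*Z**2 - Y**3 + Y**2*Z - Y*Z**2 - 2*Z**3.


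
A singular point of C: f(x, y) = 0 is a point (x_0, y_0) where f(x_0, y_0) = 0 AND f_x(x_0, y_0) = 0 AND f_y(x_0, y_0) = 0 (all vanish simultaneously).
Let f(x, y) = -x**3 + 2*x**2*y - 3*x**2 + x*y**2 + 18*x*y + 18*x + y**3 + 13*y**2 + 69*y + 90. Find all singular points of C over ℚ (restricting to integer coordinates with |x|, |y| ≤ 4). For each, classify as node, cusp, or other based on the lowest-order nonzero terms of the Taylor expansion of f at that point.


Singular points: {(-3, -3)}; classification: cusp.

Compute partial derivatives:
  f_x = -3*x**2 + 4*x*y - 6*x + y**2 + 18*y + 18.
  f_y = 2*x**2 + 2*x*y + 18*x + 3*y**2 + 26*y + 69.
Scan x_0 ∈ {−4, ..., 4}. For each x_0, f_y(x_0, y) is a polynomial in y; find its integer roots y ∈ {−4, ..., 4}, then test f_x and f at those candidates.
  x = -4: f_y(-4, y) = 3*y**2 + 18*y + 29; no integer root y with |y| ≤ 4.
  x = -3: f_y(-3, y) = 3*y**2 + 20*y + 33; vanishes at y ∈ {-3}. (-3, -3): f_x = 0, f = 0 — SINGULAR.
  x = -2: f_y(-2, y) = 3*y**2 + 22*y + 41; no integer root y with |y| ≤ 4.
  x = -1: f_y(-1, y) = 3*y**2 + 24*y + 53; no integer root y with |y| ≤ 4.
  x = 0: f_y(0, y) = 3*y**2 + 26*y + 69; no integer root y with |y| ≤ 4.
  x = 1: f_y(1, y) = 3*y**2 + 28*y + 89; no integer root y with |y| ≤ 4.
  x = 2: f_y(2, y) = 3*y**2 + 30*y + 113; no integer root y with |y| ≤ 4.
  x = 3: f_y(3, y) = 3*y**2 + 32*y + 141; no integer root y with |y| ≤ 4.
  x = 4: f_y(4, y) = 3*y**2 + 34*y + 173; no integer root y with |y| ≤ 4.
Only singular point on the grid: (-3, -3).
Classify: substitute x = -3 + u, y = -3 + v and expand: f = -u**3 + 2*u**2*v + u*v**2 + v**3 + v**2.
No constant or linear terms (consistent with a singular point). Quadratic part: v**2. Cubic part: -u**3 + 2*u**2*v + u*v**2 + v**3.
The quadratic part v**2 is a perfect square, so there is a single (double) tangent line v = 0, i.e. y = -3. Restricting the cubic part to that line (v = 0) leaves -u**3 ≠ 0, so f is not divisible by v and the branch is v² ≈ u**3 to lowest order — this is a cusp.
Classification: cusp.


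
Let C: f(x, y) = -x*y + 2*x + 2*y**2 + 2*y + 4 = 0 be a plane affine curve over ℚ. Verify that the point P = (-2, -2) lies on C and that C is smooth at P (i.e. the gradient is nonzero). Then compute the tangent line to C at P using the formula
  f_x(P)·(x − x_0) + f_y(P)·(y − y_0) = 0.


Tangent line at P: 4*x - 4*y = 0.

Step 1: f(-2, -2) = 0, so P lies on C.
Step 2: partial derivatives
  f_x(x, y) = 2 - y, f_y(x, y) = -x + 4*y + 2.
  f_x(P) = 4, f_y(P) = -4 (gradient nonzero, so P is smooth).
Step 3: tangent line at P: 4·(x − -2) + -4·(y − -2) = 0.
Expanding: 4*x - 4*y = 0.


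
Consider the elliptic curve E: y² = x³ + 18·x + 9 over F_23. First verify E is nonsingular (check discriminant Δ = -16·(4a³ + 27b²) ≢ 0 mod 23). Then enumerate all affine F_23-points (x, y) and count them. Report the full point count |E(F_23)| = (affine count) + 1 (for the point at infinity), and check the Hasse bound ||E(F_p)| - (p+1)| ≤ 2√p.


Affine points = {(0, 3), (0, 20), (7, 8), (7, 15), (9, 7), (9, 16), (10, 4), (10, 19), (13, 5), (13, 18), (16, 0), (18, 1), (18, 22), (22, 6), (22, 17)}; affine count = 15; |E(F_23)| = 16.

Discriminant check: Δ ∝ 4a³ + 27b² = 4·18³ + 27·9² = 4·5832 + 27·81 ≡ 8 (mod 23). Nonzero ⇒ E is nonsingular.
For each x ∈ F_23, compute rhs = x³ + 18·x + 9 mod 23, then count y ∈ F_23 with y² ≡ rhs.
  x = 0: rhs = 9, matching y values: 3, 20 (2 points).
  x = 1: rhs = 5, matching y values: none (0 points).
  x = 2: rhs = 7, matching y values: none (0 points).
  x = 3: rhs = 21, matching y values: none (0 points).
  x = 4: rhs = 7, matching y values: none (0 points).
  x = 5: rhs = 17, matching y values: none (0 points).
  x = 6: rhs = 11, matching y values: none (0 points).
  x = 7: rhs = 18, matching y values: 8, 15 (2 points).
  x = 8: rhs = 21, matching y values: none (0 points).
  x = 9: rhs = 3, matching y values: 7, 16 (2 points).
  x = 10: rhs = 16, matching y values: 4, 19 (2 points).
  x = 11: rhs = 20, matching y values: none (0 points).
  x = 12: rhs = 21, matching y values: none (0 points).
  x = 13: rhs = 2, matching y values: 5, 18 (2 points).
  x = 14: rhs = 15, matching y values: none (0 points).
  x = 15: rhs = 20, matching y values: none (0 points).
  x = 16: rhs = 0, matching y values: 0 (1 points).
  x = 17: rhs = 7, matching y values: none (0 points).
  x = 18: rhs = 1, matching y values: 1, 22 (2 points).
  x = 19: rhs = 11, matching y values: none (0 points).
  x = 20: rhs = 20, matching y values: none (0 points).
  x = 21: rhs = 11, matching y values: none (0 points).
  x = 22: rhs = 13, matching y values: 6, 17 (2 points).
Total affine count: 15.
Full point count |E(F_23)| = 15 + 1 = 16.
Hasse bound: |16 − (23+1)| = |-8| = 8 ≤ 2√23 ≈ 9.5917 ✓.


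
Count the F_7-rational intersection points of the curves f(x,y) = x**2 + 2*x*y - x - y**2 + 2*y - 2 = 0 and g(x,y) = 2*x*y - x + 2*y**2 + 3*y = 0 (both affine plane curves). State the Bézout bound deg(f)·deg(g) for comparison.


Common zeros: {(2, 6)}; count = 1; Bézout bound = 4.

deg(f) = 2, deg(g) = 2, so Bézout bound = 4.
Scan x ∈ F_7. For each x, list the y ∈ F_7 with f(x, y) ≡ 0 and those with g(x, y) ≡ 0 (mod 7); the common zeros in that column are the intersection.
  x = 0: f ≡ 0 at y ∈ ∅; g ≡ 0 at y ∈ {0, 2}; common: ∅.
  x = 1: f ≡ 0 at y ∈ {5, 6}; g ≡ 0 at y ∈ ∅; common: ∅.
  x = 2: f ≡ 0 at y ∈ {0, 6}; g ≡ 0 at y ∈ {1, 6}; common: {6}.
  x = 3: f ≡ 0 at y ∈ ∅; g ≡ 0 at y ∈ {3}; common: ∅.
  x = 4: f ≡ 0 at y ∈ {5}; g ≡ 0 at y ∈ ∅; common: ∅.
  x = 5: f ≡ 0 at y ∈ ∅; g ≡ 0 at y ∈ ∅; common: ∅.
  x = 6: f ≡ 0 at y ∈ {0}; g ≡ 0 at y ∈ {5}; common: ∅.
Collecting: common zeros = {(2, 6)}, so the count is 1.
Comparison with the Bézout bound: 1 ≤ 4 = deg(f)·deg(g), as expected for curves with no common component (the affine F_7-count falls short of the bound because intersections may lie at infinity, over extension fields, or carry multiplicity).


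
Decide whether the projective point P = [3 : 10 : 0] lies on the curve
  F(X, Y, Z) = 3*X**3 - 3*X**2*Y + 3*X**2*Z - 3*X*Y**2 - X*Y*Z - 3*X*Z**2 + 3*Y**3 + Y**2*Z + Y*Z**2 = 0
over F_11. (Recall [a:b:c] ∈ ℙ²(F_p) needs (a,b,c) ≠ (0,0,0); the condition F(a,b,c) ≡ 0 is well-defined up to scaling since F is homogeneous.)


F(3,10,0) ≡ 8 (mod 11); P is NOT on the curve.

Evaluate F(3, 10, 0) term-by-term (mod 11).
  3*X**3 ↦ 3·27·1·1 = 81
  -3*X**2*Y ↦ -3·9·10·1 = -270
  3*X**2*Z ↦ 3·9·1·0 = 0
  -3*X*Y**2 ↦ -3·3·100·1 = -900
  -X*Y*Z ↦ -1·3·10·0 = 0
  -3*X*Z**2 ↦ -3·3·1·0 = 0
  3*Y**3 ↦ 3·1·1000·1 = 3000
  Y**2*Z ↦ 1·1·100·0 = 0
  Y*Z**2 ↦ 1·1·10·0 = 0
Sum: F(3, 10, 0) = (81) + (-270) + (0) + (-900) + (0) + (0) + (3000) + (0) + (0) = 1911.
Reducing mod 11: 1911 ≡ 8 (mod 11).
Since F(a, b, c) ≡ 8 ≠ 0 (mod 11), P does NOT lie on the curve.


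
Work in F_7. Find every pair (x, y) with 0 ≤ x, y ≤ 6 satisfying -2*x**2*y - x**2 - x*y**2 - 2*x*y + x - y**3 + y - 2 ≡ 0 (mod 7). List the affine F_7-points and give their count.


Affine F_7-points: {(1, 1), (2, 2), (3, 1), (4, 0), (4, 5), (5, 2), (5, 5)}; count = 7.

For each of the 49 pairs (x, y) ∈ F_7², evaluate f(x, y) mod 7. Record the zeros.
  x = 0: [0↦5, 1↦5, 2↦6, 3↦2, 4↦1, 5↦4, 6↦5]  zeros at y ∈ ∅
  x = 1: [0↦5, 1↦0, 2↦1, 3↦2, 4↦4, 5↦1, 6↦1]  zeros at y ∈ {1}
  x = 2: [0↦3, 1↦3, 2↦0, 3↦2, 4↦3, 5↦4, 6↦6]  zeros at y ∈ {2}
  x = 3: [0↦6, 1↦0, 2↦3, 3↦2, 4↦5, 5↦6, 6↦6]  zeros at y ∈ {1}
  x = 4: [0↦0, 1↦5, 2↦3, 3↦2, 4↦3, 5↦0, 6↦1]  zeros at y ∈ {0, 5}
  x = 5: [0↦6, 1↦4, 2↦0, 3↦2, 4↦4, 5↦0, 6↦5]  zeros at y ∈ {2, 5}
  x = 6: [0↦3, 1↦4, 2↦1, 3↦2, 4↦1, 5↦6, 6↦4]  zeros at y ∈ ∅
Collecting zeros: affine points = {(1, 1), (2, 2), (3, 1), (4, 0), (4, 5), (5, 2), (5, 5)}.
Total count |C(F_7)_aff| = 7.


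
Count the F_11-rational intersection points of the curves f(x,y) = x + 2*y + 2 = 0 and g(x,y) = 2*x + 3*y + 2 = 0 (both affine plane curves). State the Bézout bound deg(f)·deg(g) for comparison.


Common zeros: {(2, 9)}; count = 1; Bézout bound = 1.

deg(f) = 1, deg(g) = 1, so Bézout bound = 1.
Scan x ∈ F_11. For each x, list the y ∈ F_11 with f(x, y) ≡ 0 and those with g(x, y) ≡ 0 (mod 11); the common zeros in that column are the intersection.
  x = 0: f ≡ 0 at y ∈ {10}; g ≡ 0 at y ∈ {3}; common: ∅.
  x = 1: f ≡ 0 at y ∈ {4}; g ≡ 0 at y ∈ {6}; common: ∅.
  x = 2: f ≡ 0 at y ∈ {9}; g ≡ 0 at y ∈ {9}; common: {9}.
  x = 3: f ≡ 0 at y ∈ {3}; g ≡ 0 at y ∈ {1}; common: ∅.
  x = 4: f ≡ 0 at y ∈ {8}; g ≡ 0 at y ∈ {4}; common: ∅.
  x = 5: f ≡ 0 at y ∈ {2}; g ≡ 0 at y ∈ {7}; common: ∅.
  x = 6: f ≡ 0 at y ∈ {7}; g ≡ 0 at y ∈ {10}; common: ∅.
  x = 7: f ≡ 0 at y ∈ {1}; g ≡ 0 at y ∈ {2}; common: ∅.
  x = 8: f ≡ 0 at y ∈ {6}; g ≡ 0 at y ∈ {5}; common: ∅.
  x = 9: f ≡ 0 at y ∈ {0}; g ≡ 0 at y ∈ {8}; common: ∅.
  x = 10: f ≡ 0 at y ∈ {5}; g ≡ 0 at y ∈ {0}; common: ∅.
Collecting: common zeros = {(2, 9)}, so the count is 1.
Comparison with the Bézout bound: 1 ≤ 1 = deg(f)·deg(g), as expected for curves with no common component (the bound is attained).


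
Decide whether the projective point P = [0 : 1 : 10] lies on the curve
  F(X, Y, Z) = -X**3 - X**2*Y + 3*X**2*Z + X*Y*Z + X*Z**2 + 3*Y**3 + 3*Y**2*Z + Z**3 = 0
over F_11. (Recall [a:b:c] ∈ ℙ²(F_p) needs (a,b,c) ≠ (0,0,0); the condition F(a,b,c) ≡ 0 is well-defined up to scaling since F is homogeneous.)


F(0,1,10) ≡ 10 (mod 11); P is NOT on the curve.

Evaluate F(0, 1, 10) term-by-term (mod 11).
  -X**3 ↦ -1·0·1·1 = 0
  -X**2*Y ↦ -1·0·1·1 = 0
  3*X**2*Z ↦ 3·0·1·10 = 0
  X*Y*Z ↦ 1·0·1·10 = 0
  X*Z**2 ↦ 1·0·1·100 = 0
  3*Y**3 ↦ 3·1·1·1 = 3
  3*Y**2*Z ↦ 3·1·1·10 = 30
  Z**3 ↦ 1·1·1·1000 = 1000
Sum: F(0, 1, 10) = (0) + (0) + (0) + (0) + (0) + (3) + (30) + (1000) = 1033.
Reducing mod 11: 1033 ≡ 10 (mod 11).
Since F(a, b, c) ≡ 10 ≠ 0 (mod 11), P does NOT lie on the curve.


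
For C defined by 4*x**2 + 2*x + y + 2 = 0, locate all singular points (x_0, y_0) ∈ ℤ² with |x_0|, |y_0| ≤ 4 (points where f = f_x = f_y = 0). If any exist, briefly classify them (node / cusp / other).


No singular points in the scanned grid; C is smooth there.

Compute partial derivatives:
  f_x = 8*x + 2.
  f_y = 1.
f_y = 1 is a nonzero constant, so f_y never vanishes: no point (x, y) can satisfy f = f_x = f_y = 0. In particular no (x, y) ∈ {−4, ..., 4}² is singular; the curve is smooth.


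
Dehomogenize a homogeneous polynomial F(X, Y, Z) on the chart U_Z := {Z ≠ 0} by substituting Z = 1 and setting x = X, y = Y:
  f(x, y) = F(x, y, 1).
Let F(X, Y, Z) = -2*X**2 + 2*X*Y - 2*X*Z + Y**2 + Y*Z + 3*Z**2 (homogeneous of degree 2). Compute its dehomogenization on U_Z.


f(x, y) = -2*x**2 + 2*x*y - 2*x + y**2 + y + 3

On U_Z we set Z = 1. Each monomial c·X^i·Y^j·Z^k in F becomes c·x^i·y^j·1^k = c·x^i·y^j.
Substituting Z = 1: F(X, Y, 1) = -2*x**2 + 2*x*y - 2*x + y**2 + y + 3.
Note: deg(f) ≤ deg(F) = 2; strict inequality happens when F is divisible by Z (lost terms).


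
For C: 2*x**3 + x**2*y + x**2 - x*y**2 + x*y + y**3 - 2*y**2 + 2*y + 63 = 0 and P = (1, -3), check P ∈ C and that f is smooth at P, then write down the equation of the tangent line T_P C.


Tangent line at P: -10*x + 49*y + 157 = 0.

Step 1: f(1, -3) = 0, so P lies on C.
Step 2: partial derivatives
  f_x(x, y) = 6*x**2 + 2*x*y + 2*x - y**2 + y, f_y(x, y) = x**2 - 2*x*y + x + 3*y**2 - 4*y + 2.
  f_x(P) = -10, f_y(P) = 49 (gradient nonzero, so P is smooth).
Step 3: tangent line at P: -10·(x − 1) + 49·(y − -3) = 0.
Expanding: -10*x + 49*y + 157 = 0.


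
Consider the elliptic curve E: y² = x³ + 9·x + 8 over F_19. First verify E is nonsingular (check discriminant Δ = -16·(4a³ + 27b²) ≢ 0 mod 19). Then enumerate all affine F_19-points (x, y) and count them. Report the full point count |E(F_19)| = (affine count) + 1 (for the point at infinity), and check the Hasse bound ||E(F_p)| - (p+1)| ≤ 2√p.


Affine points = {(3, 9), (3, 10), (5, 8), (5, 11), (9, 1), (9, 18), (12, 1), (12, 18), (13, 2), (13, 17), (14, 3), (14, 16), (16, 7), (16, 12), (17, 1), (17, 18), (18, 6), (18, 13)}; affine count = 18; |E(F_19)| = 19.

Discriminant check: Δ ∝ 4a³ + 27b² = 4·9³ + 27·8² = 4·729 + 27·64 ≡ 8 (mod 19). Nonzero ⇒ E is nonsingular.
For each x ∈ F_19, compute rhs = x³ + 9·x + 8 mod 19, then count y ∈ F_19 with y² ≡ rhs.
  x = 0: rhs = 8, matching y values: none (0 points).
  x = 1: rhs = 18, matching y values: none (0 points).
  x = 2: rhs = 15, matching y values: none (0 points).
  x = 3: rhs = 5, matching y values: 9, 10 (2 points).
  x = 4: rhs = 13, matching y values: none (0 points).
  x = 5: rhs = 7, matching y values: 8, 11 (2 points).
  x = 6: rhs = 12, matching y values: none (0 points).
  x = 7: rhs = 15, matching y values: none (0 points).
  x = 8: rhs = 3, matching y values: none (0 points).
  x = 9: rhs = 1, matching y values: 1, 18 (2 points).
  x = 10: rhs = 15, matching y values: none (0 points).
  x = 11: rhs = 13, matching y values: none (0 points).
  x = 12: rhs = 1, matching y values: 1, 18 (2 points).
  x = 13: rhs = 4, matching y values: 2, 17 (2 points).
  x = 14: rhs = 9, matching y values: 3, 16 (2 points).
  x = 15: rhs = 3, matching y values: none (0 points).
  x = 16: rhs = 11, matching y values: 7, 12 (2 points).
  x = 17: rhs = 1, matching y values: 1, 18 (2 points).
  x = 18: rhs = 17, matching y values: 6, 13 (2 points).
Total affine count: 18.
Full point count |E(F_19)| = 18 + 1 = 19.
Hasse bound: |19 − (19+1)| = |-1| = 1 ≤ 2√19 ≈ 8.7178 ✓.


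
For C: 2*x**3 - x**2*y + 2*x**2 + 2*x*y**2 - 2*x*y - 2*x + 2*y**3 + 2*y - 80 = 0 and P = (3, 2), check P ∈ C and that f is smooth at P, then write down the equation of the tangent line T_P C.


Tangent line at P: 56*x + 35*y - 238 = 0.

Step 1: f(3, 2) = 0, so P lies on C.
Step 2: partial derivatives
  f_x(x, y) = 6*x**2 - 2*x*y + 4*x + 2*y**2 - 2*y - 2, f_y(x, y) = -x**2 + 4*x*y - 2*x + 6*y**2 + 2.
  f_x(P) = 56, f_y(P) = 35 (gradient nonzero, so P is smooth).
Step 3: tangent line at P: 56·(x − 3) + 35·(y − 2) = 0.
Expanding: 56*x + 35*y - 238 = 0.


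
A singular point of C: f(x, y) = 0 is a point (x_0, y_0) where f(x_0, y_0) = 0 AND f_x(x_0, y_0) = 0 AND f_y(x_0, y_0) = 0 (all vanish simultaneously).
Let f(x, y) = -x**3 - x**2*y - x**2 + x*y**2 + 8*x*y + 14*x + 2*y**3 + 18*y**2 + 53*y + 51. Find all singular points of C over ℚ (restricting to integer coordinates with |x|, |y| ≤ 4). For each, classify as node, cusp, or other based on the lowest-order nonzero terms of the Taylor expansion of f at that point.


Singular points: {(1, -3)}; classification: node.

Compute partial derivatives:
  f_x = -3*x**2 - 2*x*y - 2*x + y**2 + 8*y + 14.
  f_y = -x**2 + 2*x*y + 8*x + 6*y**2 + 36*y + 53.
Scan x_0 ∈ {−4, ..., 4}. For each x_0, f_y(x_0, y) is a polynomial in y; find its integer roots y ∈ {−4, ..., 4}, then test f_x and f at those candidates.
  x = -4: f_y(-4, y) = 6*y**2 + 28*y + 5; no integer root y with |y| ≤ 4.
  x = -3: f_y(-3, y) = 6*y**2 + 30*y + 20; no integer root y with |y| ≤ 4.
  x = -2: f_y(-2, y) = 6*y**2 + 32*y + 33; no integer root y with |y| ≤ 4.
  x = -1: f_y(-1, y) = 6*y**2 + 34*y + 44; vanishes at y ∈ {-2}. (-1, -2): f_x = -3 ≠ 0.
  x = 0: f_y(0, y) = 6*y**2 + 36*y + 53; no integer root y with |y| ≤ 4.
  x = 1: f_y(1, y) = 6*y**2 + 38*y + 60; vanishes at y ∈ {-3}. (1, -3): f_x = 0, f = 0 — SINGULAR.
  x = 2: f_y(2, y) = 6*y**2 + 40*y + 65; no integer root y with |y| ≤ 4.
  x = 3: f_y(3, y) = 6*y**2 + 42*y + 68; no integer root y with |y| ≤ 4.
  x = 4: f_y(4, y) = 6*y**2 + 44*y + 69; no integer root y with |y| ≤ 4.
Only singular point on the grid: (1, -3).
Classify: substitute x = 1 + u, y = -3 + v and expand: f = -u**3 - u**2*v - u**2 + u*v**2 + 2*v**3 + v**2.
No constant or linear terms (consistent with a singular point). Quadratic part: -u**2 + v**2. Cubic part: -u**3 - u**2*v + u*v**2 + 2*v**3.
The quadratic part v**2 - u**2 = (v − u)(v + u) splits into two distinct linear factors, so there are two distinct tangent lines y − -3 = ±(x − 1) — this is a node (ordinary double point).
Classification: node.


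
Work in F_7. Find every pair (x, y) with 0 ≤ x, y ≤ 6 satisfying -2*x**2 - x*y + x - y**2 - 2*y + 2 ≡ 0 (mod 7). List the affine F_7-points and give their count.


Affine F_7-points: {(2, 5), (3, 4), (3, 5), (4, 2), (4, 6), (6, 2), (6, 4)}; count = 7.

For each of the 49 pairs (x, y) ∈ F_7², evaluate f(x, y) mod 7. Record the zeros.
  x = 0: [0↦2, 1↦6, 2↦1, 3↦1, 4↦6, 5↦2, 6↦3]  zeros at y ∈ ∅
  x = 1: [0↦1, 1↦4, 2↦5, 3↦4, 4↦1, 5↦3, 6↦3]  zeros at y ∈ ∅
  x = 2: [0↦3, 1↦5, 2↦5, 3↦3, 4↦6, 5↦0, 6↦6]  zeros at y ∈ {5}
  x = 3: [0↦1, 1↦2, 2↦1, 3↦5, 4↦0, 5↦0, 6↦5]  zeros at y ∈ {4, 5}
  x = 4: [0↦2, 1↦2, 2↦0, 3↦3, 4↦4, 5↦3, 6↦0]  zeros at y ∈ {2, 6}
  x = 5: [0↦6, 1↦5, 2↦2, 3↦4, 4↦4, 5↦2, 6↦5]  zeros at y ∈ ∅
  x = 6: [0↦6, 1↦4, 2↦0, 3↦1, 4↦0, 5↦4, 6↦6]  zeros at y ∈ {2, 4}
Collecting zeros: affine points = {(2, 5), (3, 4), (3, 5), (4, 2), (4, 6), (6, 2), (6, 4)}.
Total count |C(F_7)_aff| = 7.


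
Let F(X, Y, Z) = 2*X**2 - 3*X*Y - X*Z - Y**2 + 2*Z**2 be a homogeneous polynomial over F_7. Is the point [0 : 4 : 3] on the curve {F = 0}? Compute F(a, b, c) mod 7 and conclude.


F(0,4,3) ≡ 2 (mod 7); P is NOT on the curve.

Evaluate F(0, 4, 3) term-by-term (mod 7).
  2*X**2 ↦ 2·0·1·1 = 0
  -3*X*Y ↦ -3·0·4·1 = 0
  -X*Z ↦ -1·0·1·3 = 0
  -Y**2 ↦ -1·1·16·1 = -16
  2*Z**2 ↦ 2·1·1·9 = 18
Sum: F(0, 4, 3) = (0) + (0) + (0) + (-16) + (18) = 2.
Reducing mod 7: 2 ≡ 2 (mod 7).
Since F(a, b, c) ≡ 2 ≠ 0 (mod 7), P does NOT lie on the curve.


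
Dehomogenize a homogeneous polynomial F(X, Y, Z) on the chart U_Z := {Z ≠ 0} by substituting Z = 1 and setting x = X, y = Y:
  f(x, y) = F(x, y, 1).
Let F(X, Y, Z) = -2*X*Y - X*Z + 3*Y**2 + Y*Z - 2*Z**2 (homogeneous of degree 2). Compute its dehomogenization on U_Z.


f(x, y) = -2*x*y - x + 3*y**2 + y - 2

On U_Z we set Z = 1. Each monomial c·X^i·Y^j·Z^k in F becomes c·x^i·y^j·1^k = c·x^i·y^j.
Substituting Z = 1: F(X, Y, 1) = -2*x*y - x + 3*y**2 + y - 2.
Note: deg(f) ≤ deg(F) = 2; strict inequality happens when F is divisible by Z (lost terms).


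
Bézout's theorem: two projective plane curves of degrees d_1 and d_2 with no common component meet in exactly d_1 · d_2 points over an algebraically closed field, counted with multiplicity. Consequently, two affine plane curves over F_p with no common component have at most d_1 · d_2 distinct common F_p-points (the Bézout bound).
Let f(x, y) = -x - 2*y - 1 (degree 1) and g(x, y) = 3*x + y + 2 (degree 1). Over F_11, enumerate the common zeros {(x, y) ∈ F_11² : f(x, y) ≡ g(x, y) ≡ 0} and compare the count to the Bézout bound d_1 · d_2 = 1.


Common zeros: {(6, 2)}; count = 1; Bézout bound = 1.

deg(f) = 1, deg(g) = 1, so Bézout bound = 1.
Scan x ∈ F_11. For each x, list the y ∈ F_11 with f(x, y) ≡ 0 and those with g(x, y) ≡ 0 (mod 11); the common zeros in that column are the intersection.
  x = 0: f ≡ 0 at y ∈ {5}; g ≡ 0 at y ∈ {9}; common: ∅.
  x = 1: f ≡ 0 at y ∈ {10}; g ≡ 0 at y ∈ {6}; common: ∅.
  x = 2: f ≡ 0 at y ∈ {4}; g ≡ 0 at y ∈ {3}; common: ∅.
  x = 3: f ≡ 0 at y ∈ {9}; g ≡ 0 at y ∈ {0}; common: ∅.
  x = 4: f ≡ 0 at y ∈ {3}; g ≡ 0 at y ∈ {8}; common: ∅.
  x = 5: f ≡ 0 at y ∈ {8}; g ≡ 0 at y ∈ {5}; common: ∅.
  x = 6: f ≡ 0 at y ∈ {2}; g ≡ 0 at y ∈ {2}; common: {2}.
  x = 7: f ≡ 0 at y ∈ {7}; g ≡ 0 at y ∈ {10}; common: ∅.
  x = 8: f ≡ 0 at y ∈ {1}; g ≡ 0 at y ∈ {7}; common: ∅.
  x = 9: f ≡ 0 at y ∈ {6}; g ≡ 0 at y ∈ {4}; common: ∅.
  x = 10: f ≡ 0 at y ∈ {0}; g ≡ 0 at y ∈ {1}; common: ∅.
Collecting: common zeros = {(6, 2)}, so the count is 1.
Comparison with the Bézout bound: 1 ≤ 1 = deg(f)·deg(g), as expected for curves with no common component (the bound is attained).


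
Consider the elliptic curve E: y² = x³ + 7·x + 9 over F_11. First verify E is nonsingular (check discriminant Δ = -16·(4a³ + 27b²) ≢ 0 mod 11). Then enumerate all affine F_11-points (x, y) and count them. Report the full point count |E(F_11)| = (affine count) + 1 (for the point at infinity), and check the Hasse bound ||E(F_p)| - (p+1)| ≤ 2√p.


Affine points = {(0, 3), (0, 8), (2, 3), (2, 8), (5, 2), (5, 9), (6, 5), (6, 6), (7, 4), (7, 7), (8, 4), (8, 7), (9, 3), (9, 8), (10, 1), (10, 10)}; affine count = 16; |E(F_11)| = 17.

Discriminant check: Δ ∝ 4a³ + 27b² = 4·7³ + 27·9² = 4·343 + 27·81 ≡ 6 (mod 11). Nonzero ⇒ E is nonsingular.
For each x ∈ F_11, compute rhs = x³ + 7·x + 9 mod 11, then count y ∈ F_11 with y² ≡ rhs.
  x = 0: rhs = 9, matching y values: 3, 8 (2 points).
  x = 1: rhs = 6, matching y values: none (0 points).
  x = 2: rhs = 9, matching y values: 3, 8 (2 points).
  x = 3: rhs = 2, matching y values: none (0 points).
  x = 4: rhs = 2, matching y values: none (0 points).
  x = 5: rhs = 4, matching y values: 2, 9 (2 points).
  x = 6: rhs = 3, matching y values: 5, 6 (2 points).
  x = 7: rhs = 5, matching y values: 4, 7 (2 points).
  x = 8: rhs = 5, matching y values: 4, 7 (2 points).
  x = 9: rhs = 9, matching y values: 3, 8 (2 points).
  x = 10: rhs = 1, matching y values: 1, 10 (2 points).
Total affine count: 16.
Full point count |E(F_11)| = 16 + 1 = 17.
Hasse bound: |17 − (11+1)| = |5| = 5 ≤ 2√11 ≈ 6.6332 ✓.


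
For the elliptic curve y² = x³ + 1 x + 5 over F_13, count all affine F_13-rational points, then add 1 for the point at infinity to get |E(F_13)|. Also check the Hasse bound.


Affine points = {(3, 3), (3, 10), (7, 2), (7, 11), (10, 1), (10, 12), (12, 4), (12, 9)}; affine count = 8; |E(F_13)| = 9.

Discriminant check: Δ ∝ 4a³ + 27b² = 4·1³ + 27·5² = 4·1 + 27·25 ≡ 3 (mod 13). Nonzero ⇒ E is nonsingular.
For each x ∈ F_13, compute rhs = x³ + 1·x + 5 mod 13, then count y ∈ F_13 with y² ≡ rhs.
  x = 0: rhs = 5, matching y values: none (0 points).
  x = 1: rhs = 7, matching y values: none (0 points).
  x = 2: rhs = 2, matching y values: none (0 points).
  x = 3: rhs = 9, matching y values: 3, 10 (2 points).
  x = 4: rhs = 8, matching y values: none (0 points).
  x = 5: rhs = 5, matching y values: none (0 points).
  x = 6: rhs = 6, matching y values: none (0 points).
  x = 7: rhs = 4, matching y values: 2, 11 (2 points).
  x = 8: rhs = 5, matching y values: none (0 points).
  x = 9: rhs = 2, matching y values: none (0 points).
  x = 10: rhs = 1, matching y values: 1, 12 (2 points).
  x = 11: rhs = 8, matching y values: none (0 points).
  x = 12: rhs = 3, matching y values: 4, 9 (2 points).
Total affine count: 8.
Full point count |E(F_13)| = 8 + 1 = 9.
Hasse bound: |9 − (13+1)| = |-5| = 5 ≤ 2√13 ≈ 7.2111 ✓.


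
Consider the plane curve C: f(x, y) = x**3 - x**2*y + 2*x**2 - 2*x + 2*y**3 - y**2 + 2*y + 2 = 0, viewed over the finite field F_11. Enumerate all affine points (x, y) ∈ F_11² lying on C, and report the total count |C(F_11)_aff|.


Affine F_11-points: {(0, 9), (2, 2), (3, 5), (4, 1), (5, 3), (5, 4), (5, 10), (7, 0), (7, 7), (7, 10), (9, 4), (10, 4), (10, 6), (10, 7)}; count = 14.

For each of the 121 pairs (x, y) ∈ F_11², evaluate f(x, y) mod 11. Record the zeros.
  x = 0: [0↦2, 1↦5, 2↦7, 3↦9, 4↦1, 5↦6, 6↦3, 7↦4, 8↦10, 9↦0, 10↦8]  zeros at y ∈ {9}
  x = 1: [0↦3, 1↦5, 2↦6, 3↦7, 4↦9, 5↦2, 6↦9, 7↦9, 8↦3, 9↦3, 10↦10]  zeros at y ∈ ∅
  x = 2: [0↦3, 1↦2, 2↦0, 3↦9, 4↦8, 5↦9, 6↦2, 7↦10, 8↦1, 9↦9, 10↦2]  zeros at y ∈ {2}
  x = 3: [0↦8, 1↦2, 2↦6, 3↦10, 4↦4, 5↦0, 6↦10, 7↦2, 8↦10, 9↦2, 10↦1]  zeros at y ∈ {5}
  x = 4: [0↦2, 1↦0, 2↦8, 3↦5, 4↦3, 5↦3, 6↦6, 7↦2, 8↦3, 9↦10, 10↦2]  zeros at y ∈ {1}
  x = 5: [0↦2, 1↦2, 2↦1, 3↦0, 4↦0, 5↦2, 6↦7, 7↦5, 8↦8, 9↦6, 10↦0]  zeros at y ∈ {3, 4, 10}
  x = 6: [0↦3, 1↦3, 2↦2, 3↦1, 4↦1, 5↦3, 6↦8, 7↦6, 8↦9, 9↦7, 10↦1]  zeros at y ∈ ∅
  x = 7: [0↦0, 1↦9, 2↦6, 3↦3, 4↦1, 5↦1, 6↦4, 7↦0, 8↦1, 9↦8, 10↦0]  zeros at y ∈ {0, 7, 10}
  x = 8: [0↦10, 1↦4, 2↦8, 3↦1, 4↦6, 5↦2, 6↦1, 7↦4, 8↦1, 9↦4, 10↦3]  zeros at y ∈ ∅
  x = 9: [0↦6, 1↦5, 2↦3, 3↦1, 4↦0, 5↦1, 6↦5, 7↦2, 8↦4, 9↦1, 10↦5]  zeros at y ∈ {4}
  x = 10: [0↦5, 1↦7, 2↦8, 3↦9, 4↦0, 5↦4, 6↦0, 7↦0, 8↦5, 9↦5, 10↦1]  zeros at y ∈ {4, 6, 7}
Collecting zeros: affine points = {(0, 9), (2, 2), (3, 5), (4, 1), (5, 3), (5, 4), (5, 10), (7, 0), (7, 7), (7, 10), (9, 4), (10, 4), (10, 6), (10, 7)}.
Total count |C(F_11)_aff| = 14.


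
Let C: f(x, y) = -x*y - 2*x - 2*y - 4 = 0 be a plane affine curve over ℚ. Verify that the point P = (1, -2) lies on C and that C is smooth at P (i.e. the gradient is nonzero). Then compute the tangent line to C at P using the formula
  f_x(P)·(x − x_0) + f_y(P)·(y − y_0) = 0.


Tangent line at P: -3*y - 6 = 0.

Step 1: f(1, -2) = 0, so P lies on C.
Step 2: partial derivatives
  f_x(x, y) = -y - 2, f_y(x, y) = -x - 2.
  f_x(P) = 0, f_y(P) = -3 (gradient nonzero, so P is smooth).
Step 3: tangent line at P: 0·(x − 1) + -3·(y − -2) = 0.
Expanding: -3*y - 6 = 0.


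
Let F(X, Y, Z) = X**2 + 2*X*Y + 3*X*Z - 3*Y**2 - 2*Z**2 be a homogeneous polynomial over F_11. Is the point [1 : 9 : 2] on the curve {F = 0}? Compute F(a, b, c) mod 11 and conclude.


F(1,9,2) ≡ 5 (mod 11); P is NOT on the curve.

Evaluate F(1, 9, 2) term-by-term (mod 11).
  X**2 ↦ 1·1·1·1 = 1
  2*X*Y ↦ 2·1·9·1 = 18
  3*X*Z ↦ 3·1·1·2 = 6
  -3*Y**2 ↦ -3·1·81·1 = -243
  -2*Z**2 ↦ -2·1·1·4 = -8
Sum: F(1, 9, 2) = (1) + (18) + (6) + (-243) + (-8) = -226.
Reducing mod 11: -226 ≡ 5 (mod 11).
Since F(a, b, c) ≡ 5 ≠ 0 (mod 11), P does NOT lie on the curve.


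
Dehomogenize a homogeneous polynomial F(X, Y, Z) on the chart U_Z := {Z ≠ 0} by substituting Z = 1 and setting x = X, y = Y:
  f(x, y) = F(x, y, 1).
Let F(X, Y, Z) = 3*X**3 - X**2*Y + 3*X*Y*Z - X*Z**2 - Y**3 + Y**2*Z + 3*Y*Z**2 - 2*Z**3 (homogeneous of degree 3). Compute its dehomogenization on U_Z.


f(x, y) = 3*x**3 - x**2*y + 3*x*y - x - y**3 + y**2 + 3*y - 2

On U_Z we set Z = 1. Each monomial c·X^i·Y^j·Z^k in F becomes c·x^i·y^j·1^k = c·x^i·y^j.
Substituting Z = 1: F(X, Y, 1) = 3*x**3 - x**2*y + 3*x*y - x - y**3 + y**2 + 3*y - 2.
Note: deg(f) ≤ deg(F) = 3; strict inequality happens when F is divisible by Z (lost terms).


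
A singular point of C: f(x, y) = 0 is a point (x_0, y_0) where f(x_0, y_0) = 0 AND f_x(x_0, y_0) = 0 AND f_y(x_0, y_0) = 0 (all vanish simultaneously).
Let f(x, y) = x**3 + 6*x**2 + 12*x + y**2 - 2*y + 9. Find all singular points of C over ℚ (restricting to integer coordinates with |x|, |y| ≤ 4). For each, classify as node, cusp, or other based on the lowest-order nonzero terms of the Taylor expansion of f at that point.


Singular points: {(-2, 1)}; classification: cusp.

Compute partial derivatives:
  f_x = 3*x**2 + 12*x + 12.
  f_y = 2*y - 2.
Scan x_0 ∈ {−4, ..., 4}. For each x_0, f_y(x_0, y) is a polynomial in y; find its integer roots y ∈ {−4, ..., 4}, then test f_x and f at those candidates.
  x = -4: f_y(-4, y) = 2*y - 2; vanishes at y ∈ {1}. (-4, 1): f_x = 12 ≠ 0.
  x = -3: f_y(-3, y) = 2*y - 2; vanishes at y ∈ {1}. (-3, 1): f_x = 3 ≠ 0.
  x = -2: f_y(-2, y) = 2*y - 2; vanishes at y ∈ {1}. (-2, 1): f_x = 0, f = 0 — SINGULAR.
  x = -1: f_y(-1, y) = 2*y - 2; vanishes at y ∈ {1}. (-1, 1): f_x = 3 ≠ 0.
  x = 0: f_y(0, y) = 2*y - 2; vanishes at y ∈ {1}. (0, 1): f_x = 12 ≠ 0.
  x = 1: f_y(1, y) = 2*y - 2; vanishes at y ∈ {1}. (1, 1): f_x = 27 ≠ 0.
  x = 2: f_y(2, y) = 2*y - 2; vanishes at y ∈ {1}. (2, 1): f_x = 48 ≠ 0.
  x = 3: f_y(3, y) = 2*y - 2; vanishes at y ∈ {1}. (3, 1): f_x = 75 ≠ 0.
  x = 4: f_y(4, y) = 2*y - 2; vanishes at y ∈ {1}. (4, 1): f_x = 108 ≠ 0.
Only singular point on the grid: (-2, 1).
Classify: substitute x = -2 + u, y = 1 + v and expand: f = u**3 + v**2.
No constant or linear terms (consistent with a singular point). Quadratic part: v**2. Cubic part: u**3.
The quadratic part v**2 is a perfect square, so there is a single (double) tangent line v = 0, i.e. y = 1. Restricting the cubic part to that line (v = 0) leaves u**3 ≠ 0, so f is not divisible by v and the branch is v² ≈ -u**3 to lowest order — this is a cusp.
Classification: cusp.


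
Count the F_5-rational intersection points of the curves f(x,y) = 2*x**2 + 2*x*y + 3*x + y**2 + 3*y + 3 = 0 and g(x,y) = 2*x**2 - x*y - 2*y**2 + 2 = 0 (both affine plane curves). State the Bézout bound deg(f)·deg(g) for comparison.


Common zeros: {(3, 0), (3, 1)}; count = 2; Bézout bound = 4.

deg(f) = 2, deg(g) = 2, so Bézout bound = 4.
Scan x ∈ F_5. For each x, list the y ∈ F_5 with f(x, y) ≡ 0 and those with g(x, y) ≡ 0 (mod 5); the common zeros in that column are the intersection.
  x = 0: f ≡ 0 at y ∈ ∅; g ≡ 0 at y ∈ {1, 4}; common: ∅.
  x = 1: f ≡ 0 at y ∈ ∅; g ≡ 0 at y ∈ ∅; common: ∅.
  x = 2: f ≡ 0 at y ∈ {1, 2}; g ≡ 0 at y ∈ {0, 4}; common: ∅.
  x = 3: f ≡ 0 at y ∈ {0, 1}; g ≡ 0 at y ∈ {0, 1}; common: {0, 1}.
  x = 4: f ≡ 0 at y ∈ ∅; g ≡ 0 at y ∈ ∅; common: ∅.
Collecting: common zeros = {(3, 0), (3, 1)}, so the count is 2.
Comparison with the Bézout bound: 2 ≤ 4 = deg(f)·deg(g), as expected for curves with no common component (the affine F_5-count falls short of the bound because intersections may lie at infinity, over extension fields, or carry multiplicity).


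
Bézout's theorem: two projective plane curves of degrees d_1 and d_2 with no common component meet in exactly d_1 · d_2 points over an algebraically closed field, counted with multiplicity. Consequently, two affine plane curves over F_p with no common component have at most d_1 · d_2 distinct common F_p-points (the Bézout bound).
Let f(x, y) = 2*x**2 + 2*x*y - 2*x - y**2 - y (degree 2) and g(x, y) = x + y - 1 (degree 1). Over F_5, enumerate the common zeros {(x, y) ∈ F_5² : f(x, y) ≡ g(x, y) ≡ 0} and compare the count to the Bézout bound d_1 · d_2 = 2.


Common zeros: {(1, 0), (2, 4)}; count = 2; Bézout bound = 2.

deg(f) = 2, deg(g) = 1, so Bézout bound = 2.
Scan x ∈ F_5. For each x, list the y ∈ F_5 with f(x, y) ≡ 0 and those with g(x, y) ≡ 0 (mod 5); the common zeros in that column are the intersection.
  x = 0: f ≡ 0 at y ∈ {0, 4}; g ≡ 0 at y ∈ {1}; common: ∅.
  x = 1: f ≡ 0 at y ∈ {0, 1}; g ≡ 0 at y ∈ {0}; common: {0}.
  x = 2: f ≡ 0 at y ∈ {4}; g ≡ 0 at y ∈ {4}; common: {4}.
  x = 3: f ≡ 0 at y ∈ ∅; g ≡ 0 at y ∈ {3}; common: ∅.
  x = 4: f ≡ 0 at y ∈ {1}; g ≡ 0 at y ∈ {2}; common: ∅.
Collecting: common zeros = {(1, 0), (2, 4)}, so the count is 2.
Comparison with the Bézout bound: 2 ≤ 2 = deg(f)·deg(g), as expected for curves with no common component (the bound is attained).


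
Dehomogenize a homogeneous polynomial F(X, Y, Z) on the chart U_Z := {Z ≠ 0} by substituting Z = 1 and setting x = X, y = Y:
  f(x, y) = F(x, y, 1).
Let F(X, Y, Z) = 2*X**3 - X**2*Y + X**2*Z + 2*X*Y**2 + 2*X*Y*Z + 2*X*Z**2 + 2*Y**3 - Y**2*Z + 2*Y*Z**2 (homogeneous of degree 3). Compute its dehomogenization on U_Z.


f(x, y) = 2*x**3 - x**2*y + x**2 + 2*x*y**2 + 2*x*y + 2*x + 2*y**3 - y**2 + 2*y

On U_Z we set Z = 1. Each monomial c·X^i·Y^j·Z^k in F becomes c·x^i·y^j·1^k = c·x^i·y^j.
Substituting Z = 1: F(X, Y, 1) = 2*x**3 - x**2*y + x**2 + 2*x*y**2 + 2*x*y + 2*x + 2*y**3 - y**2 + 2*y.
Note: deg(f) ≤ deg(F) = 3; strict inequality happens when F is divisible by Z (lost terms).


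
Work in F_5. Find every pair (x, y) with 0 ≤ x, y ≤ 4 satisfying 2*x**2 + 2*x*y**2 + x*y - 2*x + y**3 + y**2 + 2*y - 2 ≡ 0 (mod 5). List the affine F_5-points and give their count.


Affine F_5-points: {(0, 3), (1, 1), (3, 0), (3, 3)}; count = 4.

For each of the 25 pairs (x, y) ∈ F_5², evaluate f(x, y) mod 5. Record the zeros.
  x = 0: [0↦3, 1↦2, 2↦4, 3↦0, 4↦1]  zeros at y ∈ {3}
  x = 1: [0↦3, 1↦0, 2↦4, 3↦1, 4↦2]  zeros at y ∈ {1}
  x = 2: [0↦2, 1↦2, 2↦3, 3↦1, 4↦2]  zeros at y ∈ ∅
  x = 3: [0↦0, 1↦3, 2↦1, 3↦0, 4↦1]  zeros at y ∈ {0, 3}
  x = 4: [0↦2, 1↦3, 2↦3, 3↦3, 4↦4]  zeros at y ∈ ∅
Collecting zeros: affine points = {(0, 3), (1, 1), (3, 0), (3, 3)}.
Total count |C(F_5)_aff| = 4.


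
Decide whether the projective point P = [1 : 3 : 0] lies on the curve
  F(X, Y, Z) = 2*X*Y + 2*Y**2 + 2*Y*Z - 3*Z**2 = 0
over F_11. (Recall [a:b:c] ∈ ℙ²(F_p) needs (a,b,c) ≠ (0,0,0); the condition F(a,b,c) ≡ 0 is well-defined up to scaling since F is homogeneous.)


F(1,3,0) ≡ 2 (mod 11); P is NOT on the curve.

Evaluate F(1, 3, 0) term-by-term (mod 11).
  2*X*Y ↦ 2·1·3·1 = 6
  2*Y**2 ↦ 2·1·9·1 = 18
  2*Y*Z ↦ 2·1·3·0 = 0
  -3*Z**2 ↦ -3·1·1·0 = 0
Sum: F(1, 3, 0) = (6) + (18) + (0) + (0) = 24.
Reducing mod 11: 24 ≡ 2 (mod 11).
Since F(a, b, c) ≡ 2 ≠ 0 (mod 11), P does NOT lie on the curve.


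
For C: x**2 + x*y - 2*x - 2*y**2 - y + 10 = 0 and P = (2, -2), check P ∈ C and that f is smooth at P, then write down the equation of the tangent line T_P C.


Tangent line at P: 9*y + 18 = 0.

Step 1: f(2, -2) = 0, so P lies on C.
Step 2: partial derivatives
  f_x(x, y) = 2*x + y - 2, f_y(x, y) = x - 4*y - 1.
  f_x(P) = 0, f_y(P) = 9 (gradient nonzero, so P is smooth).
Step 3: tangent line at P: 0·(x − 2) + 9·(y − -2) = 0.
Expanding: 9*y + 18 = 0.


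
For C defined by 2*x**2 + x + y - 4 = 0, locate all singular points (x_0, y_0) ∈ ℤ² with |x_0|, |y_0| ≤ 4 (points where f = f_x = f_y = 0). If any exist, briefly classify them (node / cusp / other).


No singular points in the scanned grid; C is smooth there.

Compute partial derivatives:
  f_x = 4*x + 1.
  f_y = 1.
f_y = 1 is a nonzero constant, so f_y never vanishes: no point (x, y) can satisfy f = f_x = f_y = 0. In particular no (x, y) ∈ {−4, ..., 4}² is singular; the curve is smooth.


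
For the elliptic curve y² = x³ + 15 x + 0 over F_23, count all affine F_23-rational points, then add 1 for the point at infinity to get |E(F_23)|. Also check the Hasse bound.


Affine points = {(0, 0), (1, 4), (1, 19), (3, 7), (3, 16), (4, 3), (4, 20), (5, 4), (5, 19), (9, 6), (9, 17), (10, 0), (11, 1), (11, 22), (13, 0), (15, 9), (15, 14), (16, 9), (16, 14), (17, 4), (17, 19), (21, 10), (21, 13)}; affine count = 23; |E(F_23)| = 24.

Discriminant check: Δ ∝ 4a³ + 27b² = 4·15³ + 27·0² = 4·3375 + 27·0 ≡ 22 (mod 23). Nonzero ⇒ E is nonsingular.
For each x ∈ F_23, compute rhs = x³ + 15·x + 0 mod 23, then count y ∈ F_23 with y² ≡ rhs.
  x = 0: rhs = 0, matching y values: 0 (1 points).
  x = 1: rhs = 16, matching y values: 4, 19 (2 points).
  x = 2: rhs = 15, matching y values: none (0 points).
  x = 3: rhs = 3, matching y values: 7, 16 (2 points).
  x = 4: rhs = 9, matching y values: 3, 20 (2 points).
  x = 5: rhs = 16, matching y values: 4, 19 (2 points).
  x = 6: rhs = 7, matching y values: none (0 points).
  x = 7: rhs = 11, matching y values: none (0 points).
  x = 8: rhs = 11, matching y values: none (0 points).
  x = 9: rhs = 13, matching y values: 6, 17 (2 points).
  x = 10: rhs = 0, matching y values: 0 (1 points).
  x = 11: rhs = 1, matching y values: 1, 22 (2 points).
  x = 12: rhs = 22, matching y values: none (0 points).
  x = 13: rhs = 0, matching y values: 0 (1 points).
  x = 14: rhs = 10, matching y values: none (0 points).
  x = 15: rhs = 12, matching y values: 9, 14 (2 points).
  x = 16: rhs = 12, matching y values: 9, 14 (2 points).
  x = 17: rhs = 16, matching y values: 4, 19 (2 points).
  x = 18: rhs = 7, matching y values: none (0 points).
  x = 19: rhs = 14, matching y values: none (0 points).
  x = 20: rhs = 20, matching y values: none (0 points).
  x = 21: rhs = 8, matching y values: 10, 13 (2 points).
  x = 22: rhs = 7, matching y values: none (0 points).
Total affine count: 23.
Full point count |E(F_23)| = 23 + 1 = 24.
Hasse bound: |24 − (23+1)| = |0| = 0 ≤ 2√23 ≈ 9.5917 ✓.
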